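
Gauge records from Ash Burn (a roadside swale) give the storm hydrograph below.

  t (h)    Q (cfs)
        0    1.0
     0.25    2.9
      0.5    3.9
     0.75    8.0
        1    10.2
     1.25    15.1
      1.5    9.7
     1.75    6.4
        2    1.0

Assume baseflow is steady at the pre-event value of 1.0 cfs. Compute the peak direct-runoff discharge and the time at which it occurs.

Q_p = 14.1 cfs at t = 1.25 h

Subtracting baseflow gives direct-runoff ordinates: 0.0, 1.9, 2.9, 7.0, 9.2, 14.1, 8.7, 5.4, 0.0 cfs.
The maximum is 14.1 cfs, occurring at the reading for t = 1.25 h.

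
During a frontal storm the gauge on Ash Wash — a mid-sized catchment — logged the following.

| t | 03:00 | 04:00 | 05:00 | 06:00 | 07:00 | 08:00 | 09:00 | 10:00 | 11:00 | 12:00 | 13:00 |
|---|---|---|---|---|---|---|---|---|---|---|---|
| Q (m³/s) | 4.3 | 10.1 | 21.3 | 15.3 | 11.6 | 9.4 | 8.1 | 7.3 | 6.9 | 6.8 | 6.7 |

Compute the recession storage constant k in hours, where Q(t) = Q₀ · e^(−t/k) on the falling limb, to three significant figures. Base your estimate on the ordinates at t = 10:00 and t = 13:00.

k ≈ 35.0 h

On the falling limb, Q drops from 7.3 to 6.7 m³/s between t = 10:00 and t = 13:00 (Δt = 3 h).
k = −Δt / ln(Q₂/Q₁) = −3 / ln(6.7/7.3) = 35.0 h.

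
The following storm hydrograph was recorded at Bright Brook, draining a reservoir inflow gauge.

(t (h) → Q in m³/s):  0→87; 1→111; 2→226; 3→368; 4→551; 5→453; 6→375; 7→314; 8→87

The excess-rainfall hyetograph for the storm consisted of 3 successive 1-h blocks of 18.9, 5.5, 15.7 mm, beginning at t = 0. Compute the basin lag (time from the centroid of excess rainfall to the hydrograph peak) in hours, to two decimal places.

t_L ≈ 2.58 h

Centroid of excess rainfall: t_c = Σ P_i·t̄_i / ΣP_i = 1.4202 h (block centres at 0.5, 1.5, 2.5 h).
Hydrograph peak occurs at t = 4 h, so basin lag t_L = 4 − 1.4202 = 2.58 h.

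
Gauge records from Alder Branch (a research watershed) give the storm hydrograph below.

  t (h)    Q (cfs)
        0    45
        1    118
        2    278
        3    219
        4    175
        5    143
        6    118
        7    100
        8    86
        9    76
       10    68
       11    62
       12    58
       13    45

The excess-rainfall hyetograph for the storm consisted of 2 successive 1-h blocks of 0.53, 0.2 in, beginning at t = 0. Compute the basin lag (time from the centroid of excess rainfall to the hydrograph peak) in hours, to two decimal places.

t_L ≈ 1.23 h

Centroid of excess rainfall: t_c = Σ P_i·t̄_i / ΣP_i = 0.7740 h (block centres at 0.5, 1.5 h).
Hydrograph peak occurs at t = 2 h, so basin lag t_L = 2 − 0.7740 = 1.23 h.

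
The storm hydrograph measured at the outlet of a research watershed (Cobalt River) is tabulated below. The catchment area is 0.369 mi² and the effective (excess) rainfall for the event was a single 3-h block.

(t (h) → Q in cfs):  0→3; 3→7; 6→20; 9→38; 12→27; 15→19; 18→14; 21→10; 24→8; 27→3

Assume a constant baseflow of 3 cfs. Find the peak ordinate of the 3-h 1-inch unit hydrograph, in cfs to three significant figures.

Direct runoff: 0.0, 4.0, 17.0, 35.0, 24.0, 16.0, 11.0, 7.0, 5.0, 0.0 cfs; ΣQ_DR = 119.0 cfs, peak = 35.0 cfs.
Runoff depth d = ΣQ_DR·Δt / A = 119.0 × 10800 / (0.369 mi²) = 1.499 in.
The 1-inch UH is the DRH scaled by (1 in)/d, so U_p = 35.0 × 1/1.499 = 23.3 cfs.

U_p ≈ 23.3 cfs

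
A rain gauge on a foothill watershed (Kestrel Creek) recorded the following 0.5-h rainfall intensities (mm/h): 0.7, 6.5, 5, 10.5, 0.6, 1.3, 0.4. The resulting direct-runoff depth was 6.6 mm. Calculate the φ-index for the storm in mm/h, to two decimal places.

Only the 3 blocks with intensity above φ contribute runoff: 6.5, 5, 10.5 mm/h.
Σ(I−φ)·Δt = d  ⇒  (6.5+5+10.5 − 3φ)·0.5 = 6.6
φ = (22.00 − 6.6/0.5) / 3 = 2.93 mm/h.

φ ≈ 2.93 mm/h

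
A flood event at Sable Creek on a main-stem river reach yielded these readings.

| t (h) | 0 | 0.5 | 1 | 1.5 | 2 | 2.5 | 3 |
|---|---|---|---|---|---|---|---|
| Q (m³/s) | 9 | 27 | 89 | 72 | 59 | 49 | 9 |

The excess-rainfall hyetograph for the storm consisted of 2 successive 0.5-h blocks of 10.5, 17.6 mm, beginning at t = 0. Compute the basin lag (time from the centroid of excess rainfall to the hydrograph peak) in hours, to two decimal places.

t_L ≈ 0.44 h

Centroid of excess rainfall: t_c = Σ P_i·t̄_i / ΣP_i = 0.5632 h (block centres at 0.25, 0.75 h).
Hydrograph peak occurs at t = 1 h, so basin lag t_L = 1 − 0.5632 = 0.44 h.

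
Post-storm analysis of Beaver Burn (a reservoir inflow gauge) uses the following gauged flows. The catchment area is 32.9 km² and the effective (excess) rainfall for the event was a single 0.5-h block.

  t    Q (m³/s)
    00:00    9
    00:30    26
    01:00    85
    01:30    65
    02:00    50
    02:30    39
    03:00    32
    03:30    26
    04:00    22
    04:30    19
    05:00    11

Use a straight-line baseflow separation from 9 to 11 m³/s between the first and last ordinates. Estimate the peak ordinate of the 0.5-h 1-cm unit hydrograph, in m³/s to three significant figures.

U_p ≈ 50.4 m³/s

Direct runoff: 0.00, 16.80, 75.60, 55.40, 40.20, 29.00, 21.80, 15.60, 11.40, 8.20, 0.00 m³/s; ΣQ_DR = 274.0 m³/s, peak = 75.60 m³/s.
Runoff depth d = ΣQ_DR·Δt / A = 274.0 × 1800 / (32.9 km²) = 14.99 mm.
The 1-cm UH is the DRH scaled by (10 mm)/d, so U_p = 75.60 × 10/14.99 = 50.4 m³/s.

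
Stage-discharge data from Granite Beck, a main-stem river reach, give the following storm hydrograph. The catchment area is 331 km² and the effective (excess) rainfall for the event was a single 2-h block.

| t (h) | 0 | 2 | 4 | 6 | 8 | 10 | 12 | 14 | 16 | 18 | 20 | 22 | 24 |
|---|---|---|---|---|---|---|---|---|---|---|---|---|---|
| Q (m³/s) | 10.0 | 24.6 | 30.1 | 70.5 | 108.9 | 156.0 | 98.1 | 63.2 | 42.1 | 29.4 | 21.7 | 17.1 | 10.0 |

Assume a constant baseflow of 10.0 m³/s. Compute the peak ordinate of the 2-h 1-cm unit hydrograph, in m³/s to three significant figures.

U_p ≈ 122 m³/s

Direct runoff: 0.0, 14.6, 20.1, 60.5, 98.9, 146.0, 88.1, 53.2, 32.1, 19.4, 11.7, 7.1, 0.0 m³/s; ΣQ_DR = 551.7 m³/s, peak = 146.0 m³/s.
Runoff depth d = ΣQ_DR·Δt / A = 551.7 × 7200 / (331 km²) = 12.00 mm.
The 1-cm UH is the DRH scaled by (10 mm)/d, so U_p = 146.0 × 10/12.00 = 122 m³/s.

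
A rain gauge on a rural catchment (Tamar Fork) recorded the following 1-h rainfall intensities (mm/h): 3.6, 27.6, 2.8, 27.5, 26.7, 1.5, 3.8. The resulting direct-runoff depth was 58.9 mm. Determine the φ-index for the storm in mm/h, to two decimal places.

φ ≈ 7.63 mm/h

Only the 3 blocks with intensity above φ contribute runoff: 27.6, 27.5, 26.7 mm/h.
Σ(I−φ)·Δt = d  ⇒  (27.6+27.5+26.7 − 3φ)·1 = 58.9
φ = (81.80 − 58.9/1) / 3 = 7.63 mm/h.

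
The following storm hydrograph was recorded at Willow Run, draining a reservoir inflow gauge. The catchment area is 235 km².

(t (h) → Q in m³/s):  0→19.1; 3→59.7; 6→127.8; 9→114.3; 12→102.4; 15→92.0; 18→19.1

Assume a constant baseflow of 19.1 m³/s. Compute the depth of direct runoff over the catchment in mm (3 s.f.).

Direct runoff: 0.0, 40.6, 108.7, 95.2, 83.3, 72.9, 0.0 m³/s; ΣQ_DR = 400.7 m³/s.
V = ΣQ_DR · Δt = 400.7 × 10800 s = 4.328 × 10^6 m³.
Over A = 235 km², depth = V / A = 18.4 mm.

d ≈ 18.4 mm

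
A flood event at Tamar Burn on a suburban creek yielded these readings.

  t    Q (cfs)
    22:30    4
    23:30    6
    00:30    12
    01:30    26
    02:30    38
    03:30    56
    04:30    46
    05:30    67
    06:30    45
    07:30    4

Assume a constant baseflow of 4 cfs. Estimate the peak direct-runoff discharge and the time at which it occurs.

Subtracting baseflow gives direct-runoff ordinates: 0.0, 2.0, 8.0, 22.0, 34.0, 52.0, 42.0, 63.0, 41.0, 0.0 cfs.
The maximum is 63.0 cfs, occurring at the reading for t = 05:30.

Q_p = 63.0 cfs at t = 05:30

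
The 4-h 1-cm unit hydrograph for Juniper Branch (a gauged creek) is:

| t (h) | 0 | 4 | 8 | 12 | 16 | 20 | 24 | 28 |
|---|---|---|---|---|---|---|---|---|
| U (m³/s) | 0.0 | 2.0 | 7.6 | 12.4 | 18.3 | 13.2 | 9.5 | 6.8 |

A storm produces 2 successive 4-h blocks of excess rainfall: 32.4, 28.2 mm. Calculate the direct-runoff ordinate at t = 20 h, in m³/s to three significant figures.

By discrete convolution, Q_j = Σ (P_i / 10 mm) · U_{j−i}.
At t = 20 h (j=5): Q = (32.4/10)·13.2 + (28.2/10)·18.3 = 94.4 m³/s.

Q ≈ 94.4 m³/s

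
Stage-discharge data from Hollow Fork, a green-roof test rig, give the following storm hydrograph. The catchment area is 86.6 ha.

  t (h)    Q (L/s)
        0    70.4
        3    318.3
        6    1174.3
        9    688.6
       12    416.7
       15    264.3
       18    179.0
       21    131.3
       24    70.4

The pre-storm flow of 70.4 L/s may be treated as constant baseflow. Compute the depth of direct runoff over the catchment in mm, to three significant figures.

d ≈ 33.4 mm

Direct runoff: 0.0, 247.9, 1103.9, 618.2, 346.3, 193.9, 108.6, 60.9, 0.0 L/s; ΣQ_DR = 2680 L/s.
V = ΣQ_DR · Δt = 2680 × 10800 s = 2.894 × 10^7 L.
Over A = 86.6 ha, depth = V / A = 33.4 mm.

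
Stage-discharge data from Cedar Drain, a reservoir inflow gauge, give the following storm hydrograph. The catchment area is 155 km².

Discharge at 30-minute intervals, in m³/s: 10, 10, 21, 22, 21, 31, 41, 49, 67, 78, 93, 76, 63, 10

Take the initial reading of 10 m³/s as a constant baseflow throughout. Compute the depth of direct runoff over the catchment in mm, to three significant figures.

d ≈ 5.25 mm

Direct runoff: 0.0, 0.0, 11.0, 12.0, 11.0, 21.0, 31.0, 39.0, 57.0, 68.0, 83.0, 66.0, 53.0, 0.0 m³/s; ΣQ_DR = 452.0 m³/s.
V = ΣQ_DR · Δt = 452.0 × 1800 s = 8.136 × 10^5 m³.
Over A = 155 km², depth = V / A = 5.25 mm.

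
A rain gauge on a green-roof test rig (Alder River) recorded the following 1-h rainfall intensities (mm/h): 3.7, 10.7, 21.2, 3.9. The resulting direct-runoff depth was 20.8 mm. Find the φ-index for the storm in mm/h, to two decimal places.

φ ≈ 5.55 mm/h

Only the 2 blocks with intensity above φ contribute runoff: 10.7, 21.2 mm/h.
Σ(I−φ)·Δt = d  ⇒  (10.7+21.2 − 2φ)·1 = 20.8
φ = (31.90 − 20.8/1) / 2 = 5.55 mm/h.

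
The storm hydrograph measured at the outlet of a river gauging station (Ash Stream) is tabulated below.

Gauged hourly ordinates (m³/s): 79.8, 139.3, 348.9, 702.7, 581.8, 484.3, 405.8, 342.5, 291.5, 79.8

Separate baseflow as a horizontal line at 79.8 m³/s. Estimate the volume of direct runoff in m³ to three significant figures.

Direct-runoff ordinates (Q − Q_b): 0.0, 59.5, 269.1, 622.9, 502.0, 404.5, 326.0, 262.7, 211.7, 0.0 m³/s.
ΣQ_DR = 2658 m³/s.
With Δt = 1 h = 3600 s, V = ΣQ_DR · Δt = 2658 × 3600 = 9.57 × 10^6 m³.

V ≈ 9.57 × 10^6 m³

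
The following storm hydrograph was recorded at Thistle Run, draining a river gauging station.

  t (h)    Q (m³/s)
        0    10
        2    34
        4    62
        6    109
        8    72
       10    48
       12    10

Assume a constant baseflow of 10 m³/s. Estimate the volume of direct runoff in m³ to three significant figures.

V ≈ 1.98 × 10^6 m³

Direct-runoff ordinates (Q − Q_b): 0.0, 24.0, 52.0, 99.0, 62.0, 38.0, 0.0 m³/s.
ΣQ_DR = 275.0 m³/s.
With Δt = 2 h = 7200 s, V = ΣQ_DR · Δt = 275.0 × 7200 = 1.98 × 10^6 m³.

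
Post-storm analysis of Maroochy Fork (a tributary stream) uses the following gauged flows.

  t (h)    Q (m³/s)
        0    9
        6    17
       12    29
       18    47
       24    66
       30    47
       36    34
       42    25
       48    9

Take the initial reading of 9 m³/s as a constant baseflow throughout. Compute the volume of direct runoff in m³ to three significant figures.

V ≈ 4.36 × 10^6 m³

Direct-runoff ordinates (Q − Q_b): 0.0, 8.0, 20.0, 38.0, 57.0, 38.0, 25.0, 16.0, 0.0 m³/s.
ΣQ_DR = 202.0 m³/s.
With Δt = 6 h = 21600 s, V = ΣQ_DR · Δt = 202.0 × 21600 = 4.36 × 10^6 m³.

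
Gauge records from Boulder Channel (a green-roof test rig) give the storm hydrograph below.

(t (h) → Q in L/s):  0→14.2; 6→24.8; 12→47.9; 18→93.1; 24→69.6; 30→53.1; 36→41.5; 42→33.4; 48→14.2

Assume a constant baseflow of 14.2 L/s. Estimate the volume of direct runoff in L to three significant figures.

Direct-runoff ordinates (Q − Q_b): 0.0, 10.6, 33.7, 78.9, 55.4, 38.9, 27.3, 19.2, 0.0 L/s.
ΣQ_DR = 264.0 L/s.
With Δt = 6 h = 21600 s, V = ΣQ_DR · Δt = 264.0 × 21600 = 5.70 × 10^6 L.

V ≈ 5.70 × 10^6 L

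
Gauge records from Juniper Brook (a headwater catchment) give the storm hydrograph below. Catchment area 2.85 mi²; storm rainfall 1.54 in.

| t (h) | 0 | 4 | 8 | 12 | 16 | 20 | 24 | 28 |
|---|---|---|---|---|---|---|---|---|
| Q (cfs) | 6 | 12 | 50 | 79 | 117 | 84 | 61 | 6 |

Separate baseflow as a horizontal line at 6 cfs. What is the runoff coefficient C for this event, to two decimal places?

ΣQ_DR = 367.0 cfs; V = ΣQ_DR·Δt = 5.285 × 10^6 ft³.
Runoff depth d = V / A = 0.7982 in.
C = d / P = 0.7982 / 1.54 = 0.52.

C ≈ 0.52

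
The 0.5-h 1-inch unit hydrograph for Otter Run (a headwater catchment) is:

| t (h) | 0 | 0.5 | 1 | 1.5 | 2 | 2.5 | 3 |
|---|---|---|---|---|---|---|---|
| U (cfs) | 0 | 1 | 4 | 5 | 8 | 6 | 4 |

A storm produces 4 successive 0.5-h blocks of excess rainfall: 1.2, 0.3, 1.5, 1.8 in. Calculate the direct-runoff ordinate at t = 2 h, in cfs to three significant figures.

By discrete convolution, Q_j = Σ (P_i / 1 in) · U_{j−i}.
At t = 2 h (j=4): Q = (1.2/1)·8 + (0.3/1)·5 + (1.5/1)·4 + (1.8/1)·1 = 18.9 cfs.

Q ≈ 18.9 cfs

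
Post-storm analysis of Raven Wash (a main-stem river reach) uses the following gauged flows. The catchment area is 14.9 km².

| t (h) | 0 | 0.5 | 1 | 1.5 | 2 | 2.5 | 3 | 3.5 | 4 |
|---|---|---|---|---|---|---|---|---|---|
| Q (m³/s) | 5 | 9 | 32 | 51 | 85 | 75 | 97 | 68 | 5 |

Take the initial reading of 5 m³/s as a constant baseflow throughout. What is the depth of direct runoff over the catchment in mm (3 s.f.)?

Direct runoff: 0.0, 4.0, 27.0, 46.0, 80.0, 70.0, 92.0, 63.0, 0.0 m³/s; ΣQ_DR = 382.0 m³/s.
V = ΣQ_DR · Δt = 382.0 × 1800 s = 6.876 × 10^5 m³.
Over A = 14.9 km², depth = V / A = 46.1 mm.

d ≈ 46.1 mm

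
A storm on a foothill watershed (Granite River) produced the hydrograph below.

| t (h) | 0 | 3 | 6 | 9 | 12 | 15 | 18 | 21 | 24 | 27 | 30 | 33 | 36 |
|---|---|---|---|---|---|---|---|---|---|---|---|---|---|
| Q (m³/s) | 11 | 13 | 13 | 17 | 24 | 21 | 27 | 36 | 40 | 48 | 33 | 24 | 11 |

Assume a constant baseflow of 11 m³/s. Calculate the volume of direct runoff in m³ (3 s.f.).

V ≈ 1.89 × 10^6 m³

Direct-runoff ordinates (Q − Q_b): 0.0, 2.0, 2.0, 6.0, 13.0, 10.0, 16.0, 25.0, 29.0, 37.0, 22.0, 13.0, 0.0 m³/s.
ΣQ_DR = 175.0 m³/s.
With Δt = 3 h = 10800 s, V = ΣQ_DR · Δt = 175.0 × 10800 = 1.89 × 10^6 m³.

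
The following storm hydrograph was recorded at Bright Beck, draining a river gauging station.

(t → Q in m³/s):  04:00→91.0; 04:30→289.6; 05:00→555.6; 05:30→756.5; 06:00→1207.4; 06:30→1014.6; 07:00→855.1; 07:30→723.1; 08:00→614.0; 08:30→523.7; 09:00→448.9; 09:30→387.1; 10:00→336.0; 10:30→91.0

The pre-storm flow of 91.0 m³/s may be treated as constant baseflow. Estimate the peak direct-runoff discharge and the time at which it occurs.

Subtracting baseflow gives direct-runoff ordinates: 0.0, 198.6, 464.6, 665.5, 1116.4, 923.6, 764.1, 632.1, 523.0, 432.7, 357.9, 296.1, 245.0, 0.0 m³/s.
The maximum is 1116.4 m³/s, occurring at the reading for t = 06:00.

Q_p = 1116.4 m³/s at t = 06:00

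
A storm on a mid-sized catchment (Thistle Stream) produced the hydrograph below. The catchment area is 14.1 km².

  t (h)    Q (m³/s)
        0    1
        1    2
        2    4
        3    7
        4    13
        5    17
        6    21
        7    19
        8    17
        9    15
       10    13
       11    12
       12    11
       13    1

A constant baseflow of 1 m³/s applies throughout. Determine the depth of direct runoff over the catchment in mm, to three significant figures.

d ≈ 35.5 mm

Direct runoff: 0.0, 1.0, 3.0, 6.0, 12.0, 16.0, 20.0, 18.0, 16.0, 14.0, 12.0, 11.0, 10.0, 0.0 m³/s; ΣQ_DR = 139.0 m³/s.
V = ΣQ_DR · Δt = 139.0 × 3600 s = 5.004 × 10^5 m³.
Over A = 14.1 km², depth = V / A = 35.5 mm.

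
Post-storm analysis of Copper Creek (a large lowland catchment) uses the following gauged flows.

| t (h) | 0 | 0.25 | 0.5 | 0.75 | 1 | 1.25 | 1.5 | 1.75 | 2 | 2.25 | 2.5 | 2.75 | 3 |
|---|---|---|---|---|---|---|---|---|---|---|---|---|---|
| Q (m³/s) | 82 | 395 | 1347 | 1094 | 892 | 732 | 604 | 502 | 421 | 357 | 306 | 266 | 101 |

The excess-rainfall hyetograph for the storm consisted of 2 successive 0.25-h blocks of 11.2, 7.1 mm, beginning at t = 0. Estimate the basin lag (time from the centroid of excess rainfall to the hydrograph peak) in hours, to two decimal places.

t_L ≈ 0.28 h

Centroid of excess rainfall: t_c = Σ P_i·t̄_i / ΣP_i = 0.2220 h (block centres at 0.125, 0.375 h).
Hydrograph peak occurs at t = 0.5 h, so basin lag t_L = 0.5 − 0.2220 = 0.28 h.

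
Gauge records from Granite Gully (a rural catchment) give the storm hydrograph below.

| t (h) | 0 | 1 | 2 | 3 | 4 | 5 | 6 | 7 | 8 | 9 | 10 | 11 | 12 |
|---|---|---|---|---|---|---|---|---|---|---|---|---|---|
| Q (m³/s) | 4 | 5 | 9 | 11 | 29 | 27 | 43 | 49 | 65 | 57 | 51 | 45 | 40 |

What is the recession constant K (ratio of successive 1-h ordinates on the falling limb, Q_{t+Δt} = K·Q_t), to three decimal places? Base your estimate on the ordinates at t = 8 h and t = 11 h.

Using the recession-limb readings at t = 8 h and t = 11 h: Q falls from 65 to 45 m³/s over 3 intervals.
K = (Q₂/Q₁)^(1/3) = (45/65)^(1/3) = 0.885.

K ≈ 0.885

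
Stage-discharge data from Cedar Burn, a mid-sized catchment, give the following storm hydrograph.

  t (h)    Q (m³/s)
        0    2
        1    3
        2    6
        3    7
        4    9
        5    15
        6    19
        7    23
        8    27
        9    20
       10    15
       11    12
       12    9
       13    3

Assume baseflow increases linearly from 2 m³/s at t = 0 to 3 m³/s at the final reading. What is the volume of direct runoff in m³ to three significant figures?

V ≈ 4.86 × 10^5 m³

Direct-runoff ordinates (Q − Q_b): 0.00, 0.92, 3.85, 4.77, 6.69, 12.62, 16.54, 20.46, 24.38, 17.31, 12.23, 9.15, 6.08, 0.00 m³/s.
ΣQ_DR = 135.0 m³/s.
With Δt = 1 h = 3600 s, V = ΣQ_DR · Δt = 135.0 × 3600 = 4.86 × 10^5 m³.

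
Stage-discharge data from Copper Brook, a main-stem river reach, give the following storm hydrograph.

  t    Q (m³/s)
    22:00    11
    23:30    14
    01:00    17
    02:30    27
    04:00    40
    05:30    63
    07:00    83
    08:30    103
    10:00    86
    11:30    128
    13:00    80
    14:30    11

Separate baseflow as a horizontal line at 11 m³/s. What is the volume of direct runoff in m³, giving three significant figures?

V ≈ 2.87 × 10^6 m³

Direct-runoff ordinates (Q − Q_b): 0.0, 3.0, 6.0, 16.0, 29.0, 52.0, 72.0, 92.0, 75.0, 117.0, 69.0, 0.0 m³/s.
ΣQ_DR = 531.0 m³/s.
With Δt = 1.5 h = 5400 s, V = ΣQ_DR · Δt = 531.0 × 5400 = 2.87 × 10^6 m³.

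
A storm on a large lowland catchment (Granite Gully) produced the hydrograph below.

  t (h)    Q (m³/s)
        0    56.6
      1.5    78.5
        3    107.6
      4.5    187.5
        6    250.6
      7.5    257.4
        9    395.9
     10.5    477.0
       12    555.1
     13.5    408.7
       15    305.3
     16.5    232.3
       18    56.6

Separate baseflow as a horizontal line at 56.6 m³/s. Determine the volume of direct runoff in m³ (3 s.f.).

V ≈ 1.42 × 10^7 m³

Direct-runoff ordinates (Q − Q_b): 0.0, 21.9, 51.0, 130.9, 194.0, 200.8, 339.3, 420.4, 498.5, 352.1, 248.7, 175.7, 0.0 m³/s.
ΣQ_DR = 2633 m³/s.
With Δt = 1.5 h = 5400 s, V = ΣQ_DR · Δt = 2633 × 5400 = 1.42 × 10^7 m³.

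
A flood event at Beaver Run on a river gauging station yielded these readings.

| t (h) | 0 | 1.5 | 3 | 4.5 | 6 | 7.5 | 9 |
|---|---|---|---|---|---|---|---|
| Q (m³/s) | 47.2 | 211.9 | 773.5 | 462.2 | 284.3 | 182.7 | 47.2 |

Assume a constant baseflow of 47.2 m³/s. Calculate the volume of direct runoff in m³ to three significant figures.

Direct-runoff ordinates (Q − Q_b): 0.0, 164.7, 726.3, 415.0, 237.1, 135.5, 0.0 m³/s.
ΣQ_DR = 1679 m³/s.
With Δt = 1.5 h = 5400 s, V = ΣQ_DR · Δt = 1679 × 5400 = 9.06 × 10^6 m³.

V ≈ 9.06 × 10^6 m³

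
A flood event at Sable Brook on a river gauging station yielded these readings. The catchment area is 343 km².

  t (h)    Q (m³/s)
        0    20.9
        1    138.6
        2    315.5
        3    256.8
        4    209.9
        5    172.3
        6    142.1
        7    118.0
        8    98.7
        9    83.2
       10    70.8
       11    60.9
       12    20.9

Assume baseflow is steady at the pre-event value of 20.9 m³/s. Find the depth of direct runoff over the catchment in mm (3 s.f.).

d ≈ 15.1 mm

Direct runoff: 0.0, 117.7, 294.6, 235.9, 189.0, 151.4, 121.2, 97.1, 77.8, 62.3, 49.9, 40.0, 0.0 m³/s; ΣQ_DR = 1437 m³/s.
V = ΣQ_DR · Δt = 1437 × 3600 s = 5.173 × 10^6 m³.
Over A = 343 km², depth = V / A = 15.1 mm.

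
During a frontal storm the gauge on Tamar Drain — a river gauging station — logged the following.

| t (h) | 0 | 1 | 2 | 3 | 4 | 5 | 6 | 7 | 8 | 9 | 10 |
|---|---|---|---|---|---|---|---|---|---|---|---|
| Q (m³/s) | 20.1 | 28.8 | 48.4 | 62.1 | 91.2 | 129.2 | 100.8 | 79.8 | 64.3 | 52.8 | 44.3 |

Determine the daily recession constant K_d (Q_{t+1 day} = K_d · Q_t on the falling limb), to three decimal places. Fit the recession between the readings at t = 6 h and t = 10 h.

K_d ≈ 0.007

Between t = 6 h and t = 10 h the flow falls from 100.8 to 44.3 m³/s over 4×1 h = 4 h.
Per-interval ratio K = (44.3/100.8)^(1/4) = 0.8142; K_d = K^(24/1) = 0.007.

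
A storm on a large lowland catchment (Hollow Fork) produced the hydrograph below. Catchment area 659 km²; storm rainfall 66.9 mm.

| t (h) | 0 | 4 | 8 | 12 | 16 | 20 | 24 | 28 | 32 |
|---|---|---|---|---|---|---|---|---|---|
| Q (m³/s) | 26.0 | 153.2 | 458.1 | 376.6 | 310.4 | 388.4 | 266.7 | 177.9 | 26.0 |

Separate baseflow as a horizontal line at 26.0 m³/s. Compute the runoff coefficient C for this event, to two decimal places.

ΣQ_DR = 1949 m³/s; V = ΣQ_DR·Δt = 2.807 × 10^7 m³.
Runoff depth d = V / A = 42.59 mm.
C = d / P = 42.59 / 66.9 = 0.64.

C ≈ 0.64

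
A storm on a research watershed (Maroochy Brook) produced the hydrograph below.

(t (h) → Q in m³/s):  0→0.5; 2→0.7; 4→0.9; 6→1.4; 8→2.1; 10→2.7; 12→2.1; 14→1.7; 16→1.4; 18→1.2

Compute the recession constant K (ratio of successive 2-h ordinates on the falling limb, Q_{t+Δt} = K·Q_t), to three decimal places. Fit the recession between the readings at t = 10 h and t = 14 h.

Using the recession-limb readings at t = 10 h and t = 14 h: Q falls from 2.7 to 1.7 m³/s over 2 intervals.
K = (Q₂/Q₁)^(1/2) = (1.7/2.7)^(1/2) = 0.793.

K ≈ 0.793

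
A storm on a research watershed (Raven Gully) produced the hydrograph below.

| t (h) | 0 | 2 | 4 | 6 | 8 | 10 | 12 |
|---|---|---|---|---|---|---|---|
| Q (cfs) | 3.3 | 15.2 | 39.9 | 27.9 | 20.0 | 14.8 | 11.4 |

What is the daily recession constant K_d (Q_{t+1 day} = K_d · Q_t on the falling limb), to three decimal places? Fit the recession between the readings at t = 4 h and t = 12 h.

K_d ≈ 0.023

Between t = 4 h and t = 12 h the flow falls from 39.9 to 11.4 cfs over 4×2 h = 8 h.
Per-interval ratio K = (11.4/39.9)^(1/4) = 0.7311; K_d = K^(24/2) = 0.023.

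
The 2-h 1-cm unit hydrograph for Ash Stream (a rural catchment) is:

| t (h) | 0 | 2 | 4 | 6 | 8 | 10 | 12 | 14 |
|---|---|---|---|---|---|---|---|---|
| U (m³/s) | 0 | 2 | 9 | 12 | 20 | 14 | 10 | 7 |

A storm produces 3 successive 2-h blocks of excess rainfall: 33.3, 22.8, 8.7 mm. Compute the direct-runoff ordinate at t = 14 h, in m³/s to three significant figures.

Q ≈ 58.3 m³/s

By discrete convolution, Q_j = Σ (P_i / 10 mm) · U_{j−i}.
At t = 14 h (j=7): Q = (33.3/10)·7 + (22.8/10)·10 + (8.7/10)·14 = 58.3 m³/s.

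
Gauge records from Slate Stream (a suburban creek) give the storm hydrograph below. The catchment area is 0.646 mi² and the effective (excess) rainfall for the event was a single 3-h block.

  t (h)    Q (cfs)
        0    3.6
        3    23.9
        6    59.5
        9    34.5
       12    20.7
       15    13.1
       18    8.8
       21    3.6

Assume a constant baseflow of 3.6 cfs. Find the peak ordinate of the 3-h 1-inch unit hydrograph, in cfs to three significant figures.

Direct runoff: 0.0, 20.3, 55.9, 30.9, 17.1, 9.5, 5.2, 0.0 cfs; ΣQ_DR = 138.9 cfs, peak = 55.9 cfs.
Runoff depth d = ΣQ_DR·Δt / A = 138.9 × 10800 / (0.646 mi²) = 0.9996 in.
The 1-inch UH is the DRH scaled by (1 in)/d, so U_p = 55.9 × 1/0.9996 = 55.9 cfs.

U_p ≈ 55.9 cfs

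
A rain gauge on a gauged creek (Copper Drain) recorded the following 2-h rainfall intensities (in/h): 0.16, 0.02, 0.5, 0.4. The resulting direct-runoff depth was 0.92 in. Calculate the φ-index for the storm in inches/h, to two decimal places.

φ ≈ 0.22 in/h

Only the 2 blocks with intensity above φ contribute runoff: 0.5, 0.4 in/h.
Σ(I−φ)·Δt = d  ⇒  (0.5+0.4 − 2φ)·2 = 0.92
φ = (0.9000 − 0.92/2) / 2 = 0.22 in/h.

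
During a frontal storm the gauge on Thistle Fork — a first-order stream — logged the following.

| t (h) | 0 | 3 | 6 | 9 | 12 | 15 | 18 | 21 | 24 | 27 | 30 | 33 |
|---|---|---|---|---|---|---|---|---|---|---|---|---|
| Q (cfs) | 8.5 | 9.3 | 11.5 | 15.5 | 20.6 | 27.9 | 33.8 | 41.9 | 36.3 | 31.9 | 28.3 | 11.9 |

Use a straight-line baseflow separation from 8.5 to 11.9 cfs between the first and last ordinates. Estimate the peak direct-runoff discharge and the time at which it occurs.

Q_p = 31.24 cfs at t = 21 h

Subtracting baseflow gives direct-runoff ordinates: 0.00, 0.49, 2.38, 6.07, 10.86, 17.85, 23.45, 31.24, 25.33, 20.62, 16.71, 0.00 cfs.
The maximum is 31.24 cfs, occurring at the reading for t = 21 h.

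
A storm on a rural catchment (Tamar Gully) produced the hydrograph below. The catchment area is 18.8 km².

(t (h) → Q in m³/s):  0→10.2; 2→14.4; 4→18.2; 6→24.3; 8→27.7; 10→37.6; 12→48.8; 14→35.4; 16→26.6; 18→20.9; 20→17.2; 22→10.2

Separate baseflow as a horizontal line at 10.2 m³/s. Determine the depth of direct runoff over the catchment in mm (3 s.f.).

d ≈ 64.8 mm

Direct runoff: 0.0, 4.2, 8.0, 14.1, 17.5, 27.4, 38.6, 25.2, 16.4, 10.7, 7.0, 0.0 m³/s; ΣQ_DR = 169.1 m³/s.
V = ΣQ_DR · Δt = 169.1 × 7200 s = 1.218 × 10^6 m³.
Over A = 18.8 km², depth = V / A = 64.8 mm.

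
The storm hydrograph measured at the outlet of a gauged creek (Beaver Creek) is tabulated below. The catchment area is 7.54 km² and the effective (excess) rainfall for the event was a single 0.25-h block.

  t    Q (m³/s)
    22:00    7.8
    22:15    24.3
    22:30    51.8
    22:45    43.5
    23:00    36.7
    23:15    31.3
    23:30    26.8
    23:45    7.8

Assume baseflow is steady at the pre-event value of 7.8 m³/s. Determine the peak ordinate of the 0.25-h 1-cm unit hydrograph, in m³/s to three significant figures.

U_p ≈ 22.0 m³/s

Direct runoff: 0.0, 16.5, 44.0, 35.7, 28.9, 23.5, 19.0, 0.0 m³/s; ΣQ_DR = 167.6 m³/s, peak = 44.0 m³/s.
Runoff depth d = ΣQ_DR·Δt / A = 167.6 × 900 / (7.54 km²) = 20.01 mm.
The 1-cm UH is the DRH scaled by (10 mm)/d, so U_p = 44.0 × 10/20.01 = 22.0 m³/s.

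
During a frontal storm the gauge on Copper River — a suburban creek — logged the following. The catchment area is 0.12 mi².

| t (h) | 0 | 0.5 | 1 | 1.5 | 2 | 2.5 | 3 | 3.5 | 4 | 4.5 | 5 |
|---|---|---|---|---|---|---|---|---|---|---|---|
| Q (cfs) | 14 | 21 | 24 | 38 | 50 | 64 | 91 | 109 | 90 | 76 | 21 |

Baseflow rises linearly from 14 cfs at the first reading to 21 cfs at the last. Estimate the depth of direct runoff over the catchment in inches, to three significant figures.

Direct runoff: 0.00, 6.30, 8.60, 21.90, 33.20, 46.50, 72.80, 90.10, 70.40, 55.70, 0.00 cfs; ΣQ_DR = 405.5 cfs.
V = ΣQ_DR · Δt = 405.5 × 1800 s = 7.299 × 10^5 ft³.
Over A = 0.12 mi², depth = V / A = 2.62 in.

d ≈ 2.62 in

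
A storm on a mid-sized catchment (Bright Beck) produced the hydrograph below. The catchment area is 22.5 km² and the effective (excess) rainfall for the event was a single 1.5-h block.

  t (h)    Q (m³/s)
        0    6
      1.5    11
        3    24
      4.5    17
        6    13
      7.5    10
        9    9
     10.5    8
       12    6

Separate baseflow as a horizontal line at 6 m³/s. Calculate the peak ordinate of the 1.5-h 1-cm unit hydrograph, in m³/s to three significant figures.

U_p ≈ 15.0 m³/s

Direct runoff: 0.0, 5.0, 18.0, 11.0, 7.0, 4.0, 3.0, 2.0, 0.0 m³/s; ΣQ_DR = 50.00 m³/s, peak = 18.0 m³/s.
Runoff depth d = ΣQ_DR·Δt / A = 50.00 × 5400 / (22.5 km²) = 12.00 mm.
The 1-cm UH is the DRH scaled by (10 mm)/d, so U_p = 18.0 × 10/12.00 = 15.0 m³/s.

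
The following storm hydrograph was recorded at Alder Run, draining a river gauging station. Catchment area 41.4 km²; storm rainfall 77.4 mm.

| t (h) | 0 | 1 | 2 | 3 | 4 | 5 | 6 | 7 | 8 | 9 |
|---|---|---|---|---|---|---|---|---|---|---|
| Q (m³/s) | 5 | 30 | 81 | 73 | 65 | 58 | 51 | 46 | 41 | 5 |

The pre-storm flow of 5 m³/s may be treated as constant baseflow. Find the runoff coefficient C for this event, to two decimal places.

C ≈ 0.46

ΣQ_DR = 405.0 m³/s; V = ΣQ_DR·Δt = 1.458 × 10^6 m³.
Runoff depth d = V / A = 35.22 mm.
C = d / P = 35.22 / 77.4 = 0.46.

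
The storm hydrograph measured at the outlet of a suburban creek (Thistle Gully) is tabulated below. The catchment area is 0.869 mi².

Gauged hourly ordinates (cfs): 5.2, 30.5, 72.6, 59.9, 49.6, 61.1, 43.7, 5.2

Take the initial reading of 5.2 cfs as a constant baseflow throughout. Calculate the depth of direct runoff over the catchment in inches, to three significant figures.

Direct runoff: 0.0, 25.3, 67.4, 54.7, 44.4, 55.9, 38.5, 0.0 cfs; ΣQ_DR = 286.2 cfs.
V = ΣQ_DR · Δt = 286.2 × 3600 s = 1.030 × 10^6 ft³.
Over A = 0.869 mi², depth = V / A = 0.510 in.

d ≈ 0.510 in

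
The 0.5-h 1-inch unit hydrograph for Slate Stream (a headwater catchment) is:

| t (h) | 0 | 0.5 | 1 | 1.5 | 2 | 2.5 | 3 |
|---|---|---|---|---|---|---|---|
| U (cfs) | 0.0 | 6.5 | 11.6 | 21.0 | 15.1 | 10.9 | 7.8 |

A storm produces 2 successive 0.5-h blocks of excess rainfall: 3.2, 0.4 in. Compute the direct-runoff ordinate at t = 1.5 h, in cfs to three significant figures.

By discrete convolution, Q_j = Σ (P_i / 1 in) · U_{j−i}.
At t = 1.5 h (j=3): Q = (3.2/1)·21.0 + (0.4/1)·11.6 = 71.8 cfs.

Q ≈ 71.8 cfs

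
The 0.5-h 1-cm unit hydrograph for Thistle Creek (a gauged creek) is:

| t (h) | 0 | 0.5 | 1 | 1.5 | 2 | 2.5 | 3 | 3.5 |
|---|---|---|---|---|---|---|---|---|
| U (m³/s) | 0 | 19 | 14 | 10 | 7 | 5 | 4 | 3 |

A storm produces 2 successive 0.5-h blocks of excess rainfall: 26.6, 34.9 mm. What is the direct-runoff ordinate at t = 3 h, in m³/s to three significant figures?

Q ≈ 28.1 m³/s

By discrete convolution, Q_j = Σ (P_i / 10 mm) · U_{j−i}.
At t = 3 h (j=6): Q = (26.6/10)·4 + (34.9/10)·5 = 28.1 m³/s.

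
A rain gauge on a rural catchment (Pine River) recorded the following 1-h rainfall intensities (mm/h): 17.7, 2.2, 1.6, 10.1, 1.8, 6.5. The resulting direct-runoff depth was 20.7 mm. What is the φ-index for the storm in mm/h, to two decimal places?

φ ≈ 4.53 mm/h

Only the 3 blocks with intensity above φ contribute runoff: 17.7, 10.1, 6.5 mm/h.
Σ(I−φ)·Δt = d  ⇒  (17.7+10.1+6.5 − 3φ)·1 = 20.7
φ = (34.30 − 20.7/1) / 3 = 4.53 mm/h.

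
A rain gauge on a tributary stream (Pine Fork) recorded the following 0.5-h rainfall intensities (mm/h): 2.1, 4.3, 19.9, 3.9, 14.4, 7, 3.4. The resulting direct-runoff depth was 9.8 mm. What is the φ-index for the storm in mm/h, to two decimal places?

Only the 2 blocks with intensity above φ contribute runoff: 19.9, 14.4 mm/h.
Σ(I−φ)·Δt = d  ⇒  (19.9+14.4 − 2φ)·0.5 = 9.8
φ = (34.30 − 9.8/0.5) / 2 = 7.35 mm/h.

φ ≈ 7.35 mm/h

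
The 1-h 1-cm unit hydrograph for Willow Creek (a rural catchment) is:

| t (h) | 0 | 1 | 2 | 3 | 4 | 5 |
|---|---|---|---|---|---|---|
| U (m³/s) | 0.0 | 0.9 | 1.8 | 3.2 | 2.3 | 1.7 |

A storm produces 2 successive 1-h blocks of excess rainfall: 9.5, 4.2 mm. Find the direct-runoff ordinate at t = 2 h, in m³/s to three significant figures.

By discrete convolution, Q_j = Σ (P_i / 10 mm) · U_{j−i}.
At t = 2 h (j=2): Q = (9.5/10)·1.8 + (4.2/10)·0.9 = 2.09 m³/s.

Q ≈ 2.09 m³/s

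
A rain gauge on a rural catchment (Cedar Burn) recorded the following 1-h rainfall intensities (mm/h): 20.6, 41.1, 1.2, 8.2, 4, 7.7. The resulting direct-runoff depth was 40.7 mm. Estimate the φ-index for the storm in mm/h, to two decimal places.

Only the 2 blocks with intensity above φ contribute runoff: 20.6, 41.1 mm/h.
Σ(I−φ)·Δt = d  ⇒  (20.6+41.1 − 2φ)·1 = 40.7
φ = (61.70 − 40.7/1) / 2 = 10.50 mm/h.

φ ≈ 10.50 mm/h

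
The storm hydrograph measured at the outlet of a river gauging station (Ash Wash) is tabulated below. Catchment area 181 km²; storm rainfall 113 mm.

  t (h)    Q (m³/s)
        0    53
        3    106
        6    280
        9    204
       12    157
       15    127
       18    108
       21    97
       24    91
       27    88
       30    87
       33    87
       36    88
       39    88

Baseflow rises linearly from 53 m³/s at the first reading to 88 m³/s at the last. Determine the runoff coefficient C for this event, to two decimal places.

ΣQ_DR = 674.0 m³/s; V = ΣQ_DR·Δt = 7.279 × 10^6 m³.
Runoff depth d = V / A = 40.22 mm.
C = d / P = 40.22 / 113 = 0.36.

C ≈ 0.36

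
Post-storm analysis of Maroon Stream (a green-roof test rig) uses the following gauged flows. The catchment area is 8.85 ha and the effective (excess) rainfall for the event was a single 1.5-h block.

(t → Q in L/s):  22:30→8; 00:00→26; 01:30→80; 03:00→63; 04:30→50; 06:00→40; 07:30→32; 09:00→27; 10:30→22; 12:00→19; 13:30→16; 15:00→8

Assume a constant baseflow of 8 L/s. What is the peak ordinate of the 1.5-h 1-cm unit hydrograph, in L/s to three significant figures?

Direct runoff: 0.0, 18.0, 72.0, 55.0, 42.0, 32.0, 24.0, 19.0, 14.0, 11.0, 8.0, 0.0 L/s; ΣQ_DR = 295.0 L/s, peak = 72.0 L/s.
Runoff depth d = ΣQ_DR·Δt / A = 295.0 × 5400 / (8.85 ha) = 18.00 mm.
The 1-cm UH is the DRH scaled by (10 mm)/d, so U_p = 72.0 × 10/18.00 = 40.0 L/s.

U_p ≈ 40.0 L/s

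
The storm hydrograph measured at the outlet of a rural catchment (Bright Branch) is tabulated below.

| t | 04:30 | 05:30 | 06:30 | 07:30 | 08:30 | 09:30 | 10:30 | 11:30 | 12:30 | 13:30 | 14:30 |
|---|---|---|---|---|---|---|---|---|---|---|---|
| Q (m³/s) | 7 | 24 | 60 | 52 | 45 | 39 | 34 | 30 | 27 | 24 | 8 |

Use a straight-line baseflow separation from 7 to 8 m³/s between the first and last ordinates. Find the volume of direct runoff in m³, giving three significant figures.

Direct-runoff ordinates (Q − Q_b): 0.00, 16.90, 52.80, 44.70, 37.60, 31.50, 26.40, 22.30, 19.20, 16.10, 0.00 m³/s.
ΣQ_DR = 267.5 m³/s.
With Δt = 1 h = 3600 s, V = ΣQ_DR · Δt = 267.5 × 3600 = 9.63 × 10^5 m³.

V ≈ 9.63 × 10^5 m³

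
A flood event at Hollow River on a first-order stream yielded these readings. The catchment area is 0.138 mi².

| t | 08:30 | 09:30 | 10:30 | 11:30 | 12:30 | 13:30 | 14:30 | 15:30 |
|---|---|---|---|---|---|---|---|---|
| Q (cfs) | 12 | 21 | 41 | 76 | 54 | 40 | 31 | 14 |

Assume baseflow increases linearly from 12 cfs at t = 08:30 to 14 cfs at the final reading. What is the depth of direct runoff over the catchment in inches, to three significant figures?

Direct runoff: 0.00, 8.71, 28.43, 63.14, 40.86, 26.57, 17.29, 0.00 cfs; ΣQ_DR = 185.0 cfs.
V = ΣQ_DR · Δt = 185.0 × 3600 s = 6.660 × 10^5 ft³.
Over A = 0.138 mi², depth = V / A = 2.08 in.

d ≈ 2.08 in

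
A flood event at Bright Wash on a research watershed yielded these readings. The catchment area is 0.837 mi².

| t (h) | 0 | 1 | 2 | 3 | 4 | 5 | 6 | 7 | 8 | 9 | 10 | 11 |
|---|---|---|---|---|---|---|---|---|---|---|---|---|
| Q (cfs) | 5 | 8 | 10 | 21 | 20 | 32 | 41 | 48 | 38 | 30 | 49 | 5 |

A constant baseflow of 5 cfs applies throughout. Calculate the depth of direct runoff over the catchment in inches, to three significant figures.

d ≈ 0.457 in

Direct runoff: 0.0, 3.0, 5.0, 16.0, 15.0, 27.0, 36.0, 43.0, 33.0, 25.0, 44.0, 0.0 cfs; ΣQ_DR = 247.0 cfs.
V = ΣQ_DR · Δt = 247.0 × 3600 s = 8.892 × 10^5 ft³.
Over A = 0.837 mi², depth = V / A = 0.457 in.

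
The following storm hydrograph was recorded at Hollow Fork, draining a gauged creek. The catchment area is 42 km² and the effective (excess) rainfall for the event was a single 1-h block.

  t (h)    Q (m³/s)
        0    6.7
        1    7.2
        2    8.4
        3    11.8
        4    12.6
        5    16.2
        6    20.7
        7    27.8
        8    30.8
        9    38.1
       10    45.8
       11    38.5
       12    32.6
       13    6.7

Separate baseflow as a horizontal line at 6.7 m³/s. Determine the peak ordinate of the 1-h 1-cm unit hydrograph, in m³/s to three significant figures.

Direct runoff: 0.0, 0.5, 1.7, 5.1, 5.9, 9.5, 14.0, 21.1, 24.1, 31.4, 39.1, 31.8, 25.9, 0.0 m³/s; ΣQ_DR = 210.1 m³/s, peak = 39.1 m³/s.
Runoff depth d = ΣQ_DR·Δt / A = 210.1 × 3600 / (42 km²) = 18.01 mm.
The 1-cm UH is the DRH scaled by (10 mm)/d, so U_p = 39.1 × 10/18.01 = 21.7 m³/s.

U_p ≈ 21.7 m³/s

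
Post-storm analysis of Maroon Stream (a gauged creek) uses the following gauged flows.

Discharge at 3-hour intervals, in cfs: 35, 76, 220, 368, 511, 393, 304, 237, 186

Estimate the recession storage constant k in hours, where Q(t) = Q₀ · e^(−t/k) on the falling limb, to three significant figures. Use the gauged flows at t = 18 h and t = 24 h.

k ≈ 12.2 h

On the falling limb, Q drops from 304 to 186 cfs between t = 18 h and t = 24 h (Δt = 6 h).
k = −Δt / ln(Q₂/Q₁) = −6 / ln(186/304) = 12.2 h.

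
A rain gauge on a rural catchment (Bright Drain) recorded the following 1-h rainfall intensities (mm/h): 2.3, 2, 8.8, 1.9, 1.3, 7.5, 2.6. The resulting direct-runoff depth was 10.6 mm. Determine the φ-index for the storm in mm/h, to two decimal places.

φ ≈ 2.85 mm/h

Only the 2 blocks with intensity above φ contribute runoff: 8.8, 7.5 mm/h.
Σ(I−φ)·Δt = d  ⇒  (8.8+7.5 − 2φ)·1 = 10.6
φ = (16.30 − 10.6/1) / 2 = 2.85 mm/h.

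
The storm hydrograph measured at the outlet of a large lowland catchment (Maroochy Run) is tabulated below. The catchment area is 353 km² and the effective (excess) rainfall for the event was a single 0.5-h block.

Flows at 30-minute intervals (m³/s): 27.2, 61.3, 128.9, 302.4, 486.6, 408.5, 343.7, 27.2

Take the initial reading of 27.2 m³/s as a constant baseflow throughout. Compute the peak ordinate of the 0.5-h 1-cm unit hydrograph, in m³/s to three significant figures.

Direct runoff: 0.0, 34.1, 101.7, 275.2, 459.4, 381.3, 316.5, 0.0 m³/s; ΣQ_DR = 1568 m³/s, peak = 459.4 m³/s.
Runoff depth d = ΣQ_DR·Δt / A = 1568 × 1800 / (353 km²) = 7.996 mm.
The 1-cm UH is the DRH scaled by (10 mm)/d, so U_p = 459.4 × 10/7.996 = 575 m³/s.

U_p ≈ 575 m³/s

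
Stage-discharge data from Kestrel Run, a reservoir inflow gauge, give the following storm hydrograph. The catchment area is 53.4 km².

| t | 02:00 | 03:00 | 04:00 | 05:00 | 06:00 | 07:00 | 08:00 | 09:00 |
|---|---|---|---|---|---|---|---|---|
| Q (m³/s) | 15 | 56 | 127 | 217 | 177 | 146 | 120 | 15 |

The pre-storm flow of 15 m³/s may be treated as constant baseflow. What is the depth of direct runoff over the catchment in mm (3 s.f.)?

Direct runoff: 0.0, 41.0, 112.0, 202.0, 162.0, 131.0, 105.0, 0.0 m³/s; ΣQ_DR = 753.0 m³/s.
V = ΣQ_DR · Δt = 753.0 × 3600 s = 2.711 × 10^6 m³.
Over A = 53.4 km², depth = V / A = 50.8 mm.

d ≈ 50.8 mm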